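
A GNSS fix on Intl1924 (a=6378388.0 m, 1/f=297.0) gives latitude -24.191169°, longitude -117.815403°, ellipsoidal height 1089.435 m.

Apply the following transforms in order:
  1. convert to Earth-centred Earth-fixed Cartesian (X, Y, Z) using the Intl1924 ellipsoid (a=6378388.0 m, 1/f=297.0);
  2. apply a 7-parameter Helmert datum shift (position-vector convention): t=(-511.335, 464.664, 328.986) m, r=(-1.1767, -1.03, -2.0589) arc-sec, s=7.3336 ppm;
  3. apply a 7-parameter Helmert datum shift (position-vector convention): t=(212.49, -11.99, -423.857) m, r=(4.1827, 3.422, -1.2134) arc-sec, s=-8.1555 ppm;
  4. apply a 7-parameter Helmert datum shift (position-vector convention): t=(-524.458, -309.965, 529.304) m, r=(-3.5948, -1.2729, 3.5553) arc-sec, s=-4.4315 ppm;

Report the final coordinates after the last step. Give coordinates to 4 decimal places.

X=-2717755.2379 m, Y=-5149618.8886 m, Z=-2597615.5699 m

start: φ=-24.191169°, λ=-117.815403°, h=1089.435 m
→ ECEF (a=6378388.000, f=1/297.0): X=-2716939.1835, Y=-5149777.4886, Z=-2598093.0977
→ Helmert 7p (PV): X=-2717508.8741, Y=-5149338.2925, Z=-2597767.3538
→ Helmert 7p (PV): X=-2717347.6109, Y=-5149239.6230, Z=-2598229.3597
→ Helmert 7p (PV): X=-2717755.2379, Y=-5149618.8886, Z=-2597615.5699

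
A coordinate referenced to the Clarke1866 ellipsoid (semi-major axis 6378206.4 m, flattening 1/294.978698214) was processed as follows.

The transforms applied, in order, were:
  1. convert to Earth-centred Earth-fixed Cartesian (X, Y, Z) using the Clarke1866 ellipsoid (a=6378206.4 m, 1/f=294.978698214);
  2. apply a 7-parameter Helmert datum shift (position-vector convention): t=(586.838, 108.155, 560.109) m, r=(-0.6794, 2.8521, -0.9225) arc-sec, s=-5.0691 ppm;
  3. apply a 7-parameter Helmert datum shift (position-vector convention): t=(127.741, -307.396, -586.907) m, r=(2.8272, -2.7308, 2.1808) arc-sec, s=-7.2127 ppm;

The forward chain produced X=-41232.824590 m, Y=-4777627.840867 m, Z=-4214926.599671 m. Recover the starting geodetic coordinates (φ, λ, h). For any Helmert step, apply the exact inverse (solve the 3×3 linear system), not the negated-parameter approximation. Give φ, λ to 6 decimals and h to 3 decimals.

φ=-41.611802°, λ=-90.503378°, h=2466.081 m

start: X=-41232.8246, Y=-4777627.8409, Z=-4214926.5997 m
→ Helmert⁻¹: X=-41467.1690, Y=-4777412.2281, Z=-4214304.0583
→ Helmert⁻¹: X=-41974.5721, Y=-4777530.9055, Z=-4214901.8498
→ geod (Bowring, a=6378206.400): φ=-41.61180200°, λ=-90.50337800°, h=2466.0810 m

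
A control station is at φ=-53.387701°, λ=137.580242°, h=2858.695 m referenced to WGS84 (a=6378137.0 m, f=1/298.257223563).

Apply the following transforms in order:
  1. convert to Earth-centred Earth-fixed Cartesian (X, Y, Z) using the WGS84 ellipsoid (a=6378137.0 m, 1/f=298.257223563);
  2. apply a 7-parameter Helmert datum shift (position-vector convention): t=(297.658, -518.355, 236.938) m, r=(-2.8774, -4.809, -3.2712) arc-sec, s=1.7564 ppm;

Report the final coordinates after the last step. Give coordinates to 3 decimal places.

start: φ=-53.387701°, λ=137.580242°, h=2858.695 m
→ ECEF (a=6378137.000, f=1/298.257223563): X=-2815462.1665, Y=2572651.2202, Z=-5098688.0029
→ Helmert 7p (PV): X=-2815009.7787, Y=2572110.9080, Z=-5098561.5506

X=-2815009.779 m, Y=2572110.908 m, Z=-5098561.551 m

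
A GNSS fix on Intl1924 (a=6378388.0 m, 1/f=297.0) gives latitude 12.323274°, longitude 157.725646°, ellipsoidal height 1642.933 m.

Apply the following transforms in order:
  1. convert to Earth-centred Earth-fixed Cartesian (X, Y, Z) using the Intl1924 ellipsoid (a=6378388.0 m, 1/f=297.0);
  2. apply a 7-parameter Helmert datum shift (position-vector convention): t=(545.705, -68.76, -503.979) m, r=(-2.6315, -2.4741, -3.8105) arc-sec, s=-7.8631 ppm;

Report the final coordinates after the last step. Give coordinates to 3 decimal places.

X=-5768181.142 m, Y=2362977.707 m, Z=1352113.880 m

start: φ=12.323274°, λ=157.725646°, h=1642.933 m
→ ECEF (a=6378388.000, f=1/297.0): X=-5768799.6347, Y=2362941.2186, Z=1352727.8366
→ Helmert 7p (PV): X=-5768181.1423, Y=2362977.7073, Z=1352113.8802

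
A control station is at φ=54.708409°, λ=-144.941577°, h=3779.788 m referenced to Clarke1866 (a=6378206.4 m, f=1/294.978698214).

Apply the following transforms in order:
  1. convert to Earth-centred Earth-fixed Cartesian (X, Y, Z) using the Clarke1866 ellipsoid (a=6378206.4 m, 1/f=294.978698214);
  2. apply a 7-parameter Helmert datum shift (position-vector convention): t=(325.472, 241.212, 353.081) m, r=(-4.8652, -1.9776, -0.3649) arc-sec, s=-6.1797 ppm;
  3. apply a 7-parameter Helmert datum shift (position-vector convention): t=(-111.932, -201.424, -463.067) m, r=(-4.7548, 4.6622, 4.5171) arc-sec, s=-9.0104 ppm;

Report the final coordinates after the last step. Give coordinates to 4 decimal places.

start: φ=54.708409°, λ=-144.941577°, h=3779.788 m
→ ECEF (a=6378206.400, f=1/294.978698214): X=-3024973.7835, Y=-2122709.5129, Z=5185580.3492
→ Helmert 7p (PV): X=-3024683.0906, Y=-2122327.5194, Z=5185922.4510
→ Helmert 7p (PV): X=-3024604.0752, Y=-2122456.5145, Z=5185529.9462

X=-3024604.0752 m, Y=-2122456.5145 m, Z=5185529.9462 m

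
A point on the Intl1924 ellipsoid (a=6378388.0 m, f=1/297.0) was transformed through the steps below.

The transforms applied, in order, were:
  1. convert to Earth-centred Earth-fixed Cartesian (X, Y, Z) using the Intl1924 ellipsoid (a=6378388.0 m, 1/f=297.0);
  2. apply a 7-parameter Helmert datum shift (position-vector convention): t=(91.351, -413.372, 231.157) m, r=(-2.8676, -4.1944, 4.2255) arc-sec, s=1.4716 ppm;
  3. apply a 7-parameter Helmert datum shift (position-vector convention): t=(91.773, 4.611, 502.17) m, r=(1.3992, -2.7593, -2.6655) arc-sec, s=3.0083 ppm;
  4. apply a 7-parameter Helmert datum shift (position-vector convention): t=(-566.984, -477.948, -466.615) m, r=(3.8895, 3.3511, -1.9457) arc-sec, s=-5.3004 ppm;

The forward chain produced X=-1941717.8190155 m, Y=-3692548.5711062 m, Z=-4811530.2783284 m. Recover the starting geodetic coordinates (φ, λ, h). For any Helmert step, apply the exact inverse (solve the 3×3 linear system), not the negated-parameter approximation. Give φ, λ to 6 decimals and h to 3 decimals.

φ=-49.270495°, λ=-117.739086°, h=1835.920 m

start: X=-1941717.8190, Y=-3692548.5711, Z=-4811530.2783 m
→ Helmert⁻¹: X=-1941048.1322, Y=-3692199.2238, Z=-4811051.0763
→ Helmert⁻¹: X=-1941150.7173, Y=-3692250.4513, Z=-4811487.7576
→ Helmert⁻¹: X=-1941412.6860, Y=-3691724.9799, Z=-4811723.6793
→ geod (Bowring, a=6378388.000): φ=-49.27049500°, λ=-117.73908600°, h=1835.9200 m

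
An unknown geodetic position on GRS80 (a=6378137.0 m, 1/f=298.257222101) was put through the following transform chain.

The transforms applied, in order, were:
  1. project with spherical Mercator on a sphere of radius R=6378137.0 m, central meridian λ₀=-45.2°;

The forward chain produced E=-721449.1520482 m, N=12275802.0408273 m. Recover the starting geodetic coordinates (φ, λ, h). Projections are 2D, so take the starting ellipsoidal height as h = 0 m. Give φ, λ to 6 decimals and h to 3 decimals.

start: E=-721449.1520, N=12275802.0408 m
→ merc⁻¹: φ=73.39553000°, λ=-51.68088800°

φ=73.395530°, λ=-51.680888°, h=0.000 m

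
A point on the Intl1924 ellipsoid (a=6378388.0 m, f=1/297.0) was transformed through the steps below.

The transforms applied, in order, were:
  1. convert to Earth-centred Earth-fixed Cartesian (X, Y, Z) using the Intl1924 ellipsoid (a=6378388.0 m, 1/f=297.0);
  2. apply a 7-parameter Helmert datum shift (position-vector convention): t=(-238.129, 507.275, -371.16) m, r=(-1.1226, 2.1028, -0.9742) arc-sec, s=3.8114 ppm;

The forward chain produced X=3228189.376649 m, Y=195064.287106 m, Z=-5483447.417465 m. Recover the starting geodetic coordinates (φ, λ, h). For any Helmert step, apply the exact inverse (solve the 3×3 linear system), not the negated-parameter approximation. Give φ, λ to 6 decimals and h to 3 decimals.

φ=-59.633216°, λ=3.449424°, h=3443.834 m

start: X=3228189.3766, Y=195064.2871, Z=-5483447.4175 m
→ Helmert⁻¹: X=3228470.1793, Y=194601.3603, Z=-5483021.3871
→ geod (Bowring, a=6378388.000): φ=-59.63321600°, λ=3.44942400°, h=3443.8340 m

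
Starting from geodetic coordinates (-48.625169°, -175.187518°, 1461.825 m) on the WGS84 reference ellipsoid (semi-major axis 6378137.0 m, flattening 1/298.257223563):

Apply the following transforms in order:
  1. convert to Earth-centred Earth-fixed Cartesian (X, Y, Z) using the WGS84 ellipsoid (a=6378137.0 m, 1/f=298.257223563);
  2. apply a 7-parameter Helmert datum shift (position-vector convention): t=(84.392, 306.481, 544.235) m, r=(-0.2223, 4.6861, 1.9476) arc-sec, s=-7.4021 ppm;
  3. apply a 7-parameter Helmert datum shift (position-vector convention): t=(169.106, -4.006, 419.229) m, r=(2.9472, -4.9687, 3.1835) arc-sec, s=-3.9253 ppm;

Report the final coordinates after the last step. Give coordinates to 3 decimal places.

start: φ=-48.625169°, λ=-175.187518°, h=1461.825 m
→ ECEF (a=6378137.000, f=1/298.257223563): X=-4209876.4578, Y=-354436.8172, Z=-4764206.1634
→ Helmert 7p (PV): X=-4209865.7937, Y=-354172.5975, Z=-4763530.6384
→ Helmert 7p (PV): X=-4209559.9485, Y=-354172.1251, Z=-4763199.1825

X=-4209559.948 m, Y=-354172.125 m, Z=-4763199.182 m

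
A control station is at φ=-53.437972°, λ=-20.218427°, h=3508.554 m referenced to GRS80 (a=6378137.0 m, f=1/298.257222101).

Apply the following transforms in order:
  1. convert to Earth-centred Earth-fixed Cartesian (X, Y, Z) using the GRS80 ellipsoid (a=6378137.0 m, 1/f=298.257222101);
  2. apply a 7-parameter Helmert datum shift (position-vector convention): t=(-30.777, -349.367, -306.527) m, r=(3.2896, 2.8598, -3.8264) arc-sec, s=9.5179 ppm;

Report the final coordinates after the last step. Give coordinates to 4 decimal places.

X=3574890.6481 m, Y=-1316989.8703 m, Z=-5102971.9197 m

start: φ=-53.437972°, λ=-20.218427°, h=3508.554 m
→ ECEF (a=6378137.000, f=1/298.257222101): X=3574982.5699, Y=-1316643.0302, Z=-5102546.2621
→ Helmert 7p (PV): X=3574890.6481, Y=-1316989.8703, Z=-5102971.9197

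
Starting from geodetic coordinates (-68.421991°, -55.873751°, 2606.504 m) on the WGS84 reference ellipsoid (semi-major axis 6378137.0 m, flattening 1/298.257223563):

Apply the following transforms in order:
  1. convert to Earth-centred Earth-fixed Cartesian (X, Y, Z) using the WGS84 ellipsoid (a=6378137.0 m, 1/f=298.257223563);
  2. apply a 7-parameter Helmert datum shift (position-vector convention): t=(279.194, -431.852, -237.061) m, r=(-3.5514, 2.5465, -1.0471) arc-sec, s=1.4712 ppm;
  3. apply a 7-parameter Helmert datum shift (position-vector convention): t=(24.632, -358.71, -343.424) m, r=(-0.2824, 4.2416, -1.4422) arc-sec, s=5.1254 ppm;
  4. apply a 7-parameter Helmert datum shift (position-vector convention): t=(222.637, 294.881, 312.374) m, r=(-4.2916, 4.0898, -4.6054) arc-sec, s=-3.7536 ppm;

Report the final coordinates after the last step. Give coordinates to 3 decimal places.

start: φ=-68.421991°, λ=-55.873751°, h=2606.504 m
→ ECEF (a=6378137.000, f=1/298.257223563): X=1320328.6396, Y=-1948194.1073, Z=-5910988.0590
→ Helmert 7p (PV): X=1320526.9102, Y=-1948737.3017, Z=-5911216.5734
→ Helmert 7p (PV): X=1320423.1268, Y=-1949123.3261, Z=-5911614.7819
→ Helmert 7p (PV): X=1320480.0738, Y=-1948973.6088, Z=-5911265.8454

X=1320480.074 m, Y=-1948973.609 m, Z=-5911265.845 m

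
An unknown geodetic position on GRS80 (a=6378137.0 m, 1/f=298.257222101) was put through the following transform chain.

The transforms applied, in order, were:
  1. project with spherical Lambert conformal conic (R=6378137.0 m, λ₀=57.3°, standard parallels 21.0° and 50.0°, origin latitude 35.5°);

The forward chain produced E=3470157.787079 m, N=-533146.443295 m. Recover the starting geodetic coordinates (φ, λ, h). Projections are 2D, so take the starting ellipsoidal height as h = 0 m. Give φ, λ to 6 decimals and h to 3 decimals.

start: E=3470157.7871, N=-533146.4433 m
→ lcc⁻¹: φ=24.68843800°, λ=92.87148500°

φ=24.688438°, λ=92.871485°, h=0.000 m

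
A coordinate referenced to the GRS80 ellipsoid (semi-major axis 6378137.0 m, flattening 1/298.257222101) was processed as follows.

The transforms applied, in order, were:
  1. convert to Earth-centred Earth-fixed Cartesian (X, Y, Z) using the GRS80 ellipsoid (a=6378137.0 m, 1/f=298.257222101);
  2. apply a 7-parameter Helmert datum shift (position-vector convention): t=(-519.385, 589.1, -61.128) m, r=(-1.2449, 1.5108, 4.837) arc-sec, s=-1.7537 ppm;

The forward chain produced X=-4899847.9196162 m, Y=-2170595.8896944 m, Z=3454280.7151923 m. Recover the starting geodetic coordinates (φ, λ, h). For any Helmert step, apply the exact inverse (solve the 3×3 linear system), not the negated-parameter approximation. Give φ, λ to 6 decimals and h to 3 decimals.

start: X=-4899847.9196, Y=-2170595.8897, Z=3454280.7152 m
→ Helmert⁻¹: X=-4899413.3409, Y=-2171094.7522, Z=3454298.9115
→ geod (Bowring, a=6378137.000): φ=32.98081000°, λ=-156.10025800°, h=3904.3560 m

φ=32.980810°, λ=-156.100258°, h=3904.356 m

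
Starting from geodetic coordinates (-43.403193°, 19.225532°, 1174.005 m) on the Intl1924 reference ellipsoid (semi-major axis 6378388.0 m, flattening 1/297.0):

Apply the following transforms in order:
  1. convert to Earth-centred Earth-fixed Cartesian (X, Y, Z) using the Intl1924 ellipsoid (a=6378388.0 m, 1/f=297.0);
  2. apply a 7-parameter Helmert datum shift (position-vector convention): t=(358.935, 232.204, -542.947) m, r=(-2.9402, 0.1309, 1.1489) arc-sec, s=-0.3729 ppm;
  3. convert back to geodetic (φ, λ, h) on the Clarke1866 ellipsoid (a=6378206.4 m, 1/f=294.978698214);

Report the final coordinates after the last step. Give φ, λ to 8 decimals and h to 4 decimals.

φ=-43.40579399°, λ=19.22638517°, h=2097.2793 m

start: φ=-43.403193°, λ=19.225532°, h=1174.005 m
→ ECEF (a=6378388.000, f=1/297.0): X=4383450.5181, Y=1528669.5362, Z=-4361037.1226
→ Helmert 7p (PV): X=4383796.5362, Y=1528863.4217, Z=-4361603.0156
→ geod (Bowring, a=6378206.400): φ=-43.40579399°, λ=19.22638517°, h=2097.2793 m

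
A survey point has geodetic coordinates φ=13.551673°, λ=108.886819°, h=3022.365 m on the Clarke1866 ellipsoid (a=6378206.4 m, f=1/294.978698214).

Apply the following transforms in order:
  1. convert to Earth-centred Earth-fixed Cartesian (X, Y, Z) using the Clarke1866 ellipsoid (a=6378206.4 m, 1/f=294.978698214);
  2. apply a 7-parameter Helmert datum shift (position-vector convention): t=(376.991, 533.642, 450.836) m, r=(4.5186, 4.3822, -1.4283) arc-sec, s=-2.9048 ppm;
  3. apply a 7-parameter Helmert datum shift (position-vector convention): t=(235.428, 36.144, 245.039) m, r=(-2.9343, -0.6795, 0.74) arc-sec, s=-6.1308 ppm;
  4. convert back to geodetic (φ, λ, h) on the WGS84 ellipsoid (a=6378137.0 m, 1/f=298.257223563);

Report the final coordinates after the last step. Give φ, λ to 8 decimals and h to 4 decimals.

start: φ=13.551673°, λ=108.886819°, h=3022.365 m
→ ECEF (a=6378206.400, f=1/294.978698214): X=-2008466.8488, Y=5870658.3225, Z=1485423.4388
→ Helmert 7p (PV): X=-2008011.8133, Y=5871156.2785, Z=1486041.2376
→ Helmert 7p (PV): X=-2007790.0334, Y=5871170.3638, Z=1486187.0292
→ geod (Bowring, a=6378137.000): φ=13.55684086°, λ=108.87937540°, h=3515.7456 m

φ=13.55684086°, λ=108.87937540°, h=3515.7456 m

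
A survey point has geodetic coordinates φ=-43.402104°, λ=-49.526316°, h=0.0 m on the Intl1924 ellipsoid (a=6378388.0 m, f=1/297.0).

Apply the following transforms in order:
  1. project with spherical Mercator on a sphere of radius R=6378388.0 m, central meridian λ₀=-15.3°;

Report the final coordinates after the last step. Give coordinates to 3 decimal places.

E=-3810206.007 m, N=-5373589.294 m

start: φ=-43.402104°, λ=-49.526316°, h=0.000 m
→ merc (R=6378388.0, λ₀=-15.3°): E=-3810206.0067, N=-5373589.2937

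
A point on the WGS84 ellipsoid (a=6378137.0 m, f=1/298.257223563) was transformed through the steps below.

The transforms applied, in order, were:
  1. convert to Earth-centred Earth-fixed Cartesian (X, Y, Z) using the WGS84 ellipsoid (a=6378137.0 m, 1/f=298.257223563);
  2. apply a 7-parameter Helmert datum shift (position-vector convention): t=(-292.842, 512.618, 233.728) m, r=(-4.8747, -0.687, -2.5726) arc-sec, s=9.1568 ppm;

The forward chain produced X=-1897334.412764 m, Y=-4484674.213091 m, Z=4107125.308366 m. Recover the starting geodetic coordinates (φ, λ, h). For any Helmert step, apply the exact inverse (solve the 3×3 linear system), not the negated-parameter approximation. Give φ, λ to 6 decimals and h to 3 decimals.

φ=40.330373°, λ=-112.924969°, h=1136.235 m

start: X=-1897334.4128, Y=-4484674.2131, Z=4107125.3084 m
→ Helmert⁻¹: X=-1896954.5802, Y=-4485266.4767, Z=4106754.2916
→ geod (Bowring, a=6378137.000): φ=40.33037300°, λ=-112.92496900°, h=1136.2350 m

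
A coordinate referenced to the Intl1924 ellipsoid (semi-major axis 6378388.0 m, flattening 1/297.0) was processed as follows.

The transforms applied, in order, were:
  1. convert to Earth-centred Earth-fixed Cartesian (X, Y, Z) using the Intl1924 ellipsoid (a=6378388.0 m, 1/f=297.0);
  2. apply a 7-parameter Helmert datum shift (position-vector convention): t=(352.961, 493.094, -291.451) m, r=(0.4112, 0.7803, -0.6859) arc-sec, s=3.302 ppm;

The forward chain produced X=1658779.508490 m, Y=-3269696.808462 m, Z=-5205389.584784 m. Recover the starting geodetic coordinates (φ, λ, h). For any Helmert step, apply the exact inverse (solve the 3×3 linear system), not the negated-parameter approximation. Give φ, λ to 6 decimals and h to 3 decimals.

φ=-55.019088°, λ=-63.108464°, h=2880.251 m

start: X=1658779.5085, Y=-3269696.8085, Z=-5205389.5848 m
→ Helmert⁻¹: X=1658451.6366, Y=-3270183.9660, Z=-5205068.1534
→ geod (Bowring, a=6378388.000): φ=-55.01908800°, λ=-63.10846400°, h=2880.2510 m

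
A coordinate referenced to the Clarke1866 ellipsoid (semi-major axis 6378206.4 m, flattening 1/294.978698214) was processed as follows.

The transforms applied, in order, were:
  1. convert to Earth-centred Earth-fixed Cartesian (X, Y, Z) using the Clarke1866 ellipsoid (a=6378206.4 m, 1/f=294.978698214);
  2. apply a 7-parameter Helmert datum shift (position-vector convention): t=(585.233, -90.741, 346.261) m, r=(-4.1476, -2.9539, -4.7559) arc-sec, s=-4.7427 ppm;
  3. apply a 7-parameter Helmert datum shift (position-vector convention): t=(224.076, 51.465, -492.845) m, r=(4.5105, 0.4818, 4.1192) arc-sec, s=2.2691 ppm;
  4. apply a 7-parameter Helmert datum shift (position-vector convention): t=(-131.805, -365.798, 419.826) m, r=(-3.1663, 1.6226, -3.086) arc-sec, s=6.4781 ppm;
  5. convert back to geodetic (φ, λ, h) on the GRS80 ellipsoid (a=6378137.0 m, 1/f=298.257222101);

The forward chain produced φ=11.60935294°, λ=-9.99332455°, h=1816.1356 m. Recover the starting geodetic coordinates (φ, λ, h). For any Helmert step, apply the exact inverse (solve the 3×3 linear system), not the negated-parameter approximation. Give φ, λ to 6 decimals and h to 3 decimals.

φ=11.608751°, λ=-9.989859°, h=953.321 m

start: φ=11.609353°, λ=-9.993325°, h=1816.136 m
→ ECEF (a=6378137.000, f=1/298.257222101): X=6155452.3163, Y=-1084632.8762, Z=1275468.3514
→ Helmert⁻¹: X=6155550.4355, Y=-1084187.5321, Z=1275072.0458
→ Helmert⁻¹: X=6155287.7583, Y=-1084331.5665, Z=1275600.0858
→ Helmert⁻¹: X=6154774.9737, Y=-1084129.6964, Z=1275149.9311
→ geod (Bowring, a=6378206.400): φ=11.60875100°, λ=-9.98985900°, h=953.3210 m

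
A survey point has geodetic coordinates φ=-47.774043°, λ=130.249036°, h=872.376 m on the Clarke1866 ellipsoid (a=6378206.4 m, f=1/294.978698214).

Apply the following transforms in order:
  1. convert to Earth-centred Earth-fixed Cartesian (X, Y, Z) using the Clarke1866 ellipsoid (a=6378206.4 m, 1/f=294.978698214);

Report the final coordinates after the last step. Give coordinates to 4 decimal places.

start: φ=-47.774043°, λ=130.249036°, h=872.376 m
→ ECEF (a=6378206.400, f=1/294.978698214): X=-2775096.4251, Y=3278188.1336, Z=-4700470.2330

X=-2775096.4251 m, Y=3278188.1336 m, Z=-4700470.2330 m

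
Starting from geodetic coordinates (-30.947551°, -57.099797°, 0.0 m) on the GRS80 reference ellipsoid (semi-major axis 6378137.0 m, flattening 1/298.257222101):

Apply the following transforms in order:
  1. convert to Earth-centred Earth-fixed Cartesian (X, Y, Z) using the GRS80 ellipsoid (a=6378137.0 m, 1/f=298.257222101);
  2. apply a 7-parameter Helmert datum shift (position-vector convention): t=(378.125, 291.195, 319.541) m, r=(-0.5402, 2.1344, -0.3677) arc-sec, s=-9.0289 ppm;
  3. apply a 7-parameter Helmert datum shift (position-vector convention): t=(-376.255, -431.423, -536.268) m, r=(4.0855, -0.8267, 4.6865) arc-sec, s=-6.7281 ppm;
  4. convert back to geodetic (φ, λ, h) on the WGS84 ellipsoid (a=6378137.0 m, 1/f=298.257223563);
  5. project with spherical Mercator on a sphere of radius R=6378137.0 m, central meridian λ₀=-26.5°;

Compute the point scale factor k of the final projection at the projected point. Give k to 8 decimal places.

start: φ=-30.947551°, λ=-57.099797°, h=0.000 m
→ ECEF (a=6378137.000, f=1/298.257222101): X=2973887.6053, Y=-4596894.6267, Z=-3260907.7453
→ Helmert 7p (PV): X=2974196.9416, Y=-4596575.7683, Z=-3260577.4960
→ Helmert 7p (PV): X=2973918.1813, Y=-4596844.1074, Z=-3261170.9502
→ geod (Bowring, a=6378137.000): φ=-30.94970673°, λ=-57.09924117°, h=113.2241 m
→ into merc (λ₀=-26.5°): φ=-30.94970673°, λ−λ₀=-30.59924117°
scale k = 1.16601886

1.16601886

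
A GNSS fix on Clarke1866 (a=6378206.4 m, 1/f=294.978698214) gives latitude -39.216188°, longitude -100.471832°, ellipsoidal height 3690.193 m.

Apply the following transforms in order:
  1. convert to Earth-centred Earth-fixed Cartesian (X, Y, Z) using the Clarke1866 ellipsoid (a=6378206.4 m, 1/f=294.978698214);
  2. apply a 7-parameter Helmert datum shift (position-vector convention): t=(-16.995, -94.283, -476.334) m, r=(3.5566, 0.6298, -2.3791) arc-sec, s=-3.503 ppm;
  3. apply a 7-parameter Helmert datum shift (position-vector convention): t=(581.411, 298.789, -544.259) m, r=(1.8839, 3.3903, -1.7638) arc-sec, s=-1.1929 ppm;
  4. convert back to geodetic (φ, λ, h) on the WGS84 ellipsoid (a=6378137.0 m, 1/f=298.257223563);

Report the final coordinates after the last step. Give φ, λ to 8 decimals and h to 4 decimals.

φ=-39.22422310°, λ=-100.46810267°, h=4045.2792 m

start: φ=-39.216188°, λ=-100.471832°, h=3690.193 m
→ ECEF (a=6378206.400, f=1/294.978698214): X=-899886.4406, Y=-4868709.7341, Z=-4013077.0278
→ Helmert 7p (PV): X=-899968.6931, Y=-4868707.3858, Z=-4013620.5067
→ Helmert 7p (PV): X=-899493.8119, Y=-4868358.4352, Z=-4014189.6532
→ geod (Bowring, a=6378137.000): φ=-39.22422310°, λ=-100.46810267°, h=4045.2792 m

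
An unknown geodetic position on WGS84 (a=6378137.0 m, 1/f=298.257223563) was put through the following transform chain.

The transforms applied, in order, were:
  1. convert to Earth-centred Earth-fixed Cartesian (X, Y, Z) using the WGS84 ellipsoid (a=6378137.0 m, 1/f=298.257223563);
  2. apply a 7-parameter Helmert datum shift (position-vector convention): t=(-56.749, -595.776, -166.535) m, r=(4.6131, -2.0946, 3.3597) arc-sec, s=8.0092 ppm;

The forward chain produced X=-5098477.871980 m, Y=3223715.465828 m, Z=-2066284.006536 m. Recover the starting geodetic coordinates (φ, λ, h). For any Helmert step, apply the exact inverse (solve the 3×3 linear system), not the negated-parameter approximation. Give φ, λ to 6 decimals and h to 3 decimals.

φ=-19.024921°, λ=147.689724°, h=502.253 m

start: X=-5098477.8720, Y=3223715.4658, Z=-2066284.0065 m
→ Helmert⁻¹: X=-5098348.7516, Y=3224322.2526, Z=-2066121.2622
→ geod (Bowring, a=6378137.000): φ=-19.02492100°, λ=147.68972400°, h=502.2530 m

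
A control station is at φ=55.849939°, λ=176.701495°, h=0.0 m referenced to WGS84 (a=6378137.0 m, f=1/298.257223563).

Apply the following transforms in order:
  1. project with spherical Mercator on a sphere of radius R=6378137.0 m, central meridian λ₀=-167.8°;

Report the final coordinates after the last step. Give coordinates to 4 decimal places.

E=-1725285.6847 m, N=7528600.5686 m

start: φ=55.849939°, λ=176.701495°, h=0.000 m
→ merc (R=6378137.0, λ₀=-167.8°): E=-1725285.6847, N=7528600.5686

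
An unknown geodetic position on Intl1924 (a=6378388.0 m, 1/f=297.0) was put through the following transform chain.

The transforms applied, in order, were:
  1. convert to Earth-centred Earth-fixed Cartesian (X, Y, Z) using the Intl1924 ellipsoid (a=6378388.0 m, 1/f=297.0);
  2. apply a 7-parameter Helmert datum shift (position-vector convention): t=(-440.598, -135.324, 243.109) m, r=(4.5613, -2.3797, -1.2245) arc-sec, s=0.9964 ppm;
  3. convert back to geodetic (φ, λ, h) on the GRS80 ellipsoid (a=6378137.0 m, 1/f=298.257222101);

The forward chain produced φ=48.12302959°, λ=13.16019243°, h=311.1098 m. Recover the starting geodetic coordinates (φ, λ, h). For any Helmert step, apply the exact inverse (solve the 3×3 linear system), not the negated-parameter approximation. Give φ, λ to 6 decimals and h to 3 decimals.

φ=48.118377°, λ=13.162155°, h=229.951 m

start: φ=48.123030°, λ=13.160192°, h=311.110 m
→ ECEF (a=6378137.000, f=1/298.257222101): X=4153719.5367, Y=971201.9639, Z=4726250.6588
→ Helmert⁻¹: X=4154204.7519, Y=971465.4900, Z=4725933.4305
→ geod (Bowring, a=6378388.000): φ=48.11837700°, λ=13.16215500°, h=229.9510 m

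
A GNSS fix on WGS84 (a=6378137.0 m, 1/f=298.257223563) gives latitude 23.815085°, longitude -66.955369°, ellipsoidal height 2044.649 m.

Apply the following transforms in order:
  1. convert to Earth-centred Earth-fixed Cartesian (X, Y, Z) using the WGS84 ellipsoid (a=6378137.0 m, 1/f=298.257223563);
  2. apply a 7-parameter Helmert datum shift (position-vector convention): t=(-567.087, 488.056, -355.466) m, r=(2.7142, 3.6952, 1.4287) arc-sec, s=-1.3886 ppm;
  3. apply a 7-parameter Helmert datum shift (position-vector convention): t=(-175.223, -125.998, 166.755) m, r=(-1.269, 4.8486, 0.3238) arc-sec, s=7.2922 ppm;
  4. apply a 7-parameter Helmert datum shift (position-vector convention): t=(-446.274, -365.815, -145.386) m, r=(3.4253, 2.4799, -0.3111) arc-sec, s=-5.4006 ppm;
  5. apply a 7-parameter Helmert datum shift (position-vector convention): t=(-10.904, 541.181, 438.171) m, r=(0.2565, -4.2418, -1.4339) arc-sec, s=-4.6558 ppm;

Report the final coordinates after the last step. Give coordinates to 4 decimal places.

X=2284978.1009 m, Y=-5373581.4594 m, Z=2560270.3417 m

start: φ=23.815085°, λ=-66.955369°, h=2044.649 m
→ ECEF (a=6378137.000, f=1/298.257223563): X=2286102.7013, Y=-5374077.6545, Z=2560385.6453
→ Helmert 7p (PV): X=2285615.5323, Y=-5373599.9929, Z=2559914.9525
→ Helmert 7p (PV): X=2285525.5876, Y=-5373745.8388, Z=2560079.7075
→ Helmert 7p (PV): X=2285089.6449, Y=-5374128.5928, Z=2559803.7793
→ Helmert 7p (PV): X=2284978.1009, Y=-5373581.4594, Z=2560270.3417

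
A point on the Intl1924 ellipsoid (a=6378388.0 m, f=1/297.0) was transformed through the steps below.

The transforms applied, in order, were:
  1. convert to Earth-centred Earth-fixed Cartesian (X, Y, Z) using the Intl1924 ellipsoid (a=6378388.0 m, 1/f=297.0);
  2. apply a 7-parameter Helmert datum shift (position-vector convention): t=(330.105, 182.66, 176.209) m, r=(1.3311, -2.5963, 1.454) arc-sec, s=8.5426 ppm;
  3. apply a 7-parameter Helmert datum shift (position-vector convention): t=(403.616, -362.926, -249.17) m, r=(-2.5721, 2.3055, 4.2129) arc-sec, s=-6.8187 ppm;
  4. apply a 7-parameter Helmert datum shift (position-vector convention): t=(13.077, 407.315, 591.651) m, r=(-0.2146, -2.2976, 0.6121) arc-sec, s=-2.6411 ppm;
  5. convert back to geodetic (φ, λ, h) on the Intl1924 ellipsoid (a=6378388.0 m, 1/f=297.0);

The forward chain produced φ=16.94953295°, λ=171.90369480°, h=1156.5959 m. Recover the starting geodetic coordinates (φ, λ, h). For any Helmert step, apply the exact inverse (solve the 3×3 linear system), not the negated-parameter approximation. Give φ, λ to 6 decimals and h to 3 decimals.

φ=16.943961°, λ=171.905138°, h=1688.083 m

start: φ=16.949533°, λ=171.903695°, h=1156.596 m
→ ECEF (a=6378388.000, f=1/297.0): X=-6043331.2570, Y=859695.8023, Z=1847851.0856
→ Helmert⁻¹: X=-6043337.1675, Y=859306.7686, Z=1847332.5246
→ Helmert⁻¹: X=-6043785.0841, Y=859775.9605, Z=1847537.4604
→ Helmert⁻¹: X=-6044034.2435, Y=859640.4850, Z=1847416.0003
→ geod (Bowring, a=6378388.000): φ=16.94396100°, λ=171.90513800°, h=1688.0830 m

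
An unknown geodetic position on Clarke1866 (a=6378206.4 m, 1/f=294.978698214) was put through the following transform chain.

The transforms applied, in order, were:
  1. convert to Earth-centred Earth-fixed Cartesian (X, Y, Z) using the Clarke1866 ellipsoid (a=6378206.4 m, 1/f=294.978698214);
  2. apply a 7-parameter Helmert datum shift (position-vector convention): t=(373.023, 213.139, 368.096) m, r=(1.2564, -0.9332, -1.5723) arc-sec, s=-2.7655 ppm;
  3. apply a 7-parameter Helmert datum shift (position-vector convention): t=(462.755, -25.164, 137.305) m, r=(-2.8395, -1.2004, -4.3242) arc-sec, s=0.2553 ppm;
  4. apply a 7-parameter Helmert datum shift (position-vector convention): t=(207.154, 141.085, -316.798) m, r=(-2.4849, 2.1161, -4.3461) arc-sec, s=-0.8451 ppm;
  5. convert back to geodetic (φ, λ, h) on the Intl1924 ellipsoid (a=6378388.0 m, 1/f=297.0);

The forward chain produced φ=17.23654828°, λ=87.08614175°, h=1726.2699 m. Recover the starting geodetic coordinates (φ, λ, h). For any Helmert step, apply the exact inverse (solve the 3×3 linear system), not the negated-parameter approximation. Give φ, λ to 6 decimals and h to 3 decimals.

start: φ=17.236548°, λ=87.086142°, h=1726.270 m
→ ECEF (a=6378388.000, f=1/297.0): X=309855.5572, Y=6087498.3878, Z=1878386.8418
→ Helmert⁻¹: X=309501.1268, Y=6087346.3346, Z=1878781.7378
→ Helmert⁻¹: X=308921.6094, Y=6087350.5577, Z=1878725.9556
→ Helmert⁻¹: X=308511.5370, Y=6087168.0457, Z=1878324.5803
→ geod (Bowring, a=6378206.400): φ=17.23782400°, λ=87.09860200°, h=1522.0350 m

φ=17.237824°, λ=87.098602°, h=1522.035 m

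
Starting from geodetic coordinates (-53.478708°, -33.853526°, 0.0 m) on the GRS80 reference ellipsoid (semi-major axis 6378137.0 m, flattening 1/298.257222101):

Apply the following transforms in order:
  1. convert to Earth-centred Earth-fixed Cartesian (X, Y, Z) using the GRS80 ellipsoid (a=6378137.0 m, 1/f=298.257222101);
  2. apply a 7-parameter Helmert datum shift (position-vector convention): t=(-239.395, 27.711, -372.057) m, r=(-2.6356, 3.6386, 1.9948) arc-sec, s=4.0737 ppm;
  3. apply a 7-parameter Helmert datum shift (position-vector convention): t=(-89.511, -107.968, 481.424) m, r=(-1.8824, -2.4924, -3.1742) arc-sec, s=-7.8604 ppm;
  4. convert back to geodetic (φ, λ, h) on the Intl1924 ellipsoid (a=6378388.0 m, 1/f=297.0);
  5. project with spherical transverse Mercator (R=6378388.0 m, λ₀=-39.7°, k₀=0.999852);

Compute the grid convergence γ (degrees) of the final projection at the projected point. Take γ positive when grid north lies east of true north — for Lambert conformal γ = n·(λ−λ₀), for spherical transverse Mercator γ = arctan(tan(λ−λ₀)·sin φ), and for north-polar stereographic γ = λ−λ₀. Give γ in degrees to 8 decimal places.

-4.69967781

start: φ=-53.478708°, λ=-33.853526°, h=0.000 m
→ ECEF (a=6378137.000, f=1/298.257222101): X=3159085.2569, Y=-2119099.7618, Z=-5102427.5500
→ Helmert 7p (PV): X=3158789.2157, Y=-2119115.3293, Z=-5102849.0431
→ Helmert 7p (PV): X=3158703.9244, Y=-2119301.8193, Z=-5102270.0006
→ geod (Bowring, a=6378388.000): φ=-53.48012540°, λ=-33.85925334°, h=-440.1386 m
→ into tm (λ₀=-39.7°): φ=-53.48012540°, λ−λ₀=5.84074666°
convergence γ = -4.69967781°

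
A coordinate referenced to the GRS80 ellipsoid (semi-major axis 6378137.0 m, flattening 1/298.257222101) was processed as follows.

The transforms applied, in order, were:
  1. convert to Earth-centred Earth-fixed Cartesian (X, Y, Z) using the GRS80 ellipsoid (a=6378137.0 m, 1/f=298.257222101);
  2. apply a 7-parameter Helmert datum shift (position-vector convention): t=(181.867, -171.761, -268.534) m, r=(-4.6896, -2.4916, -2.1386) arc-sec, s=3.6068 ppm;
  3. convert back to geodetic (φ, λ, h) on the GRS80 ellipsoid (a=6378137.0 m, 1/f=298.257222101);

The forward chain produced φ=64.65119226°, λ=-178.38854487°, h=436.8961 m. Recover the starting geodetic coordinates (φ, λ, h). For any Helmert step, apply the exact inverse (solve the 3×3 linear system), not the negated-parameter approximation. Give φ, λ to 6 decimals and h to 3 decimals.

start: φ=64.651192°, λ=-178.388545°, h=436.896 m
→ ECEF (a=6378137.000, f=1/298.257222101): X=-2737257.6615, Y=-77006.2188, Z=5741562.4734
→ Helmert⁻¹: X=-2737359.4976, Y=-76993.1077, Z=5741841.6136
→ geod (Bowring, a=6378137.000): φ=64.65144200°, λ=-178.38887900°, h=732.5840 m

φ=64.651442°, λ=-178.388879°, h=732.584 m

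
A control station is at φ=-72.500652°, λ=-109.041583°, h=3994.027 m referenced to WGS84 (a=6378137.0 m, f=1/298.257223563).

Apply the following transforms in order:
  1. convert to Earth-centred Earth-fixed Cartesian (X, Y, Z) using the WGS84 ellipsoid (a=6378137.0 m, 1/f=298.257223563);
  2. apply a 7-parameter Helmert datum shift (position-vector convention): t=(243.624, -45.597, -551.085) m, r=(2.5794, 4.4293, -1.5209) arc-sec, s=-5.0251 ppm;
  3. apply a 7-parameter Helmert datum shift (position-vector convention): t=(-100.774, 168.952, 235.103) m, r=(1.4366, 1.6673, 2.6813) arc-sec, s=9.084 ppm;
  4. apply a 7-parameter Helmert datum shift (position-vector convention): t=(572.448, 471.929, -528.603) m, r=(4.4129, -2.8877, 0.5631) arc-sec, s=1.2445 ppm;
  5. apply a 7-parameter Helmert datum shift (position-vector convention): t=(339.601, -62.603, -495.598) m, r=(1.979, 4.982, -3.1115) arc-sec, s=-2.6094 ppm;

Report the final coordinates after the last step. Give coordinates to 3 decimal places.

X=-627219.936 m, Y=-1818773.571 m, Z=-6065950.451 m

start: φ=-72.500652°, λ=-109.041583°, h=3994.027 m
→ ECEF (a=6378137.000, f=1/298.257223563): X=-628020.0618, Y=-1819611.5961, Z=-6064527.0476
→ Helmert 7p (PV): X=-627916.9270, Y=-1819567.5804, Z=-6065056.9264
→ Helmert 7p (PV): X=-628048.7777, Y=-1819381.0774, Z=-6064884.5158
→ Helmert 7p (PV): X=-627387.2362, Y=-1818783.3728, Z=-6065468.3838
→ Helmert 7p (PV): X=-627219.9357, Y=-1818773.5711, Z=-6065950.4512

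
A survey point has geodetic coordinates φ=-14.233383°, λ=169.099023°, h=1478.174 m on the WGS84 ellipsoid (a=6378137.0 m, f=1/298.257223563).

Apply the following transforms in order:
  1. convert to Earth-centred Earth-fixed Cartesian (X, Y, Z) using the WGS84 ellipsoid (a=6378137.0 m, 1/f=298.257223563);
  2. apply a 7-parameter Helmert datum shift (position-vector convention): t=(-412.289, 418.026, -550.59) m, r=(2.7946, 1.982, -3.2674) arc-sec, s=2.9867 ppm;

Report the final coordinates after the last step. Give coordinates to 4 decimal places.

start: φ=-14.233383°, λ=169.099023°, h=1478.174 m
→ ECEF (a=6378137.000, f=1/298.257223563): X=-6073420.9739, Y=1169663.9389, Z=-1558387.0473
→ Helmert 7p (PV): X=-6073847.8485, Y=1170202.7806, Z=-1558868.0847

X=-6073847.8485 m, Y=1170202.7806 m, Z=-1558868.0847 m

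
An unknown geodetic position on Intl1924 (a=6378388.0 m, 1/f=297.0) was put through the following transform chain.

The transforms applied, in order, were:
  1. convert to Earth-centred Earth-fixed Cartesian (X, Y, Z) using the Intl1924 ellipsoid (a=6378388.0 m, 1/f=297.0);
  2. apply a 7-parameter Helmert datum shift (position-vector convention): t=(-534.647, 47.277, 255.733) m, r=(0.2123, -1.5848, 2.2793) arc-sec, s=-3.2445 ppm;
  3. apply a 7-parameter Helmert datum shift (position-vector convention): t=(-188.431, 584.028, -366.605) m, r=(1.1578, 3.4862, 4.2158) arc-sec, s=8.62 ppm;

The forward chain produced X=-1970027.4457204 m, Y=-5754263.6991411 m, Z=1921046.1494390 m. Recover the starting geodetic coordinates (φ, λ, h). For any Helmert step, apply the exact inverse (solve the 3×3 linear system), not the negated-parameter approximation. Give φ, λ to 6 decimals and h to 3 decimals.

φ=17.640133°, λ=-108.892763°, h=2235.368 m

start: X=-1970027.4457, Y=-5754263.6991, Z=1921046.1494 m
→ Helmert⁻¹: X=-1969972.1294, Y=-5754747.0718, Z=1921395.1988
→ Helmert⁻¹: X=-1969492.7038, Y=-5754789.2794, Z=1921166.7543
→ geod (Bowring, a=6378388.000): φ=17.64013300°, λ=-108.89276300°, h=2235.3680 m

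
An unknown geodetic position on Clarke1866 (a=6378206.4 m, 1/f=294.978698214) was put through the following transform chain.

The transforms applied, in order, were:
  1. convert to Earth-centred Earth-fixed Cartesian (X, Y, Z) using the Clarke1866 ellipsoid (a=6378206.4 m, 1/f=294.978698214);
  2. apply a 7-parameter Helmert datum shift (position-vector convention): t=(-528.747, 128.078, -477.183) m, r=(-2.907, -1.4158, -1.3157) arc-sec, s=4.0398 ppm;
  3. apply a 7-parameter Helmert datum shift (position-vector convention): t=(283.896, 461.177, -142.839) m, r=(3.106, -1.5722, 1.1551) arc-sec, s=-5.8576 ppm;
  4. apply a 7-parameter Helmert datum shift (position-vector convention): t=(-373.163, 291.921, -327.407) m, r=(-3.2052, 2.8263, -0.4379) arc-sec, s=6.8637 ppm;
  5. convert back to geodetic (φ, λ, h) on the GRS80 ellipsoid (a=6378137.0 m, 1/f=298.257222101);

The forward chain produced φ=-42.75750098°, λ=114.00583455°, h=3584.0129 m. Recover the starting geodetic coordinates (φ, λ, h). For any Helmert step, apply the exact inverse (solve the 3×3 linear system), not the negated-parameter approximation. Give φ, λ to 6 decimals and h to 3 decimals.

φ=-42.759048°, λ=114.003210°, h=2172.791 m

start: φ=-42.757501°, λ=114.005835°, h=3584.013 m
→ ECEF (a=6378137.000, f=1/298.257222101): X=-1909217.3125, Y=4286997.3577, Z=-4310193.9511
→ Helmert⁻¹: X=-1908781.0945, Y=4286738.9329, Z=-4309796.5046
→ Helmert⁻¹: X=-1909085.0195, Y=4286248.6572, Z=-4309728.9022
→ Helmert⁻¹: X=-1908605.4805, Y=4286151.8211, Z=-4309160.8030
→ geod (Bowring, a=6378206.400): φ=-42.75904800°, λ=114.00321000°, h=2172.7910 m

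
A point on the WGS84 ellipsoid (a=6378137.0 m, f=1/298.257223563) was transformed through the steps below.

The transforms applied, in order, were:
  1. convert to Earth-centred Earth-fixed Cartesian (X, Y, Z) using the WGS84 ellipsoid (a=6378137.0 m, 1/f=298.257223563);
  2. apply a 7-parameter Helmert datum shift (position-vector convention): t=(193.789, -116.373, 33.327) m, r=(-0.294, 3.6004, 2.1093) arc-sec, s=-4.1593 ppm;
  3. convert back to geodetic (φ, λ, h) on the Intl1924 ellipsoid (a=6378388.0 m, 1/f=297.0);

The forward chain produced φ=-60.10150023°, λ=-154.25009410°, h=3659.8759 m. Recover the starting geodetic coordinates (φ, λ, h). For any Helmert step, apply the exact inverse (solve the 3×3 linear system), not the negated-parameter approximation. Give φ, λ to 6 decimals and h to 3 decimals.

start: φ=-60.101500°, λ=-154.250094°, h=3659.876 m
→ ECEF (a=6378388.000, f=1/297.0): X=-2872590.1418, Y=-1385567.1869, Z=-5509414.1581
→ Helmert⁻¹: X=-2872713.8772, Y=-1385419.3466, Z=-5509522.5192
→ geod (Bowring, a=6378137.000): φ=-60.10090800°, λ=-154.25345200°, h=3959.7470 m

φ=-60.100908°, λ=-154.253452°, h=3959.747 m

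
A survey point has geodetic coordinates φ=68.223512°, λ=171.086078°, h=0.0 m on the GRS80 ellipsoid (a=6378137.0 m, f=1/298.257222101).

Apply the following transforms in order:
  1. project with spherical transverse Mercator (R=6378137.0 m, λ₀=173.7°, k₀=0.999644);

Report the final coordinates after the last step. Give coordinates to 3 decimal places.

start: φ=68.223512°, λ=171.086078°, h=0.000 m
→ tm (R=6378137.0, λ₀=173.7°): E=-107884.3444, N=7594188.7506

E=-107884.344 m, N=7594188.751 m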